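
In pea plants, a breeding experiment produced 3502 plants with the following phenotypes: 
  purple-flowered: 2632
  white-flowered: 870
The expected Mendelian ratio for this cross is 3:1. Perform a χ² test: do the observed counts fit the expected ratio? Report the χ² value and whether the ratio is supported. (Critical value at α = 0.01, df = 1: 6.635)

0.046; consistent

The 3:1 ratio has 4 parts, so with N = 3502 the expected counts are:
  purple-flowered: 3502 × 3/4 = 2626.5
  white-flowered: 3502 × 1/4 = 875.5
χ² = Σ (O − E)² / E
  purple-flowered: (2632 − 2626.5)² / 2626.5 = 0.0115
  white-flowered: (870 − 875.5)² / 875.5 = 0.0346
χ² = 0.0115 + 0.0346 = 0.0461 ≈ 0.046
Degrees of freedom = 2 − 1 = 1; critical value at α = 0.01 is 6.635.
Since 0.046 < 6.635, we fail to reject the null hypothesis — the data are consistent with the 3:1 ratio.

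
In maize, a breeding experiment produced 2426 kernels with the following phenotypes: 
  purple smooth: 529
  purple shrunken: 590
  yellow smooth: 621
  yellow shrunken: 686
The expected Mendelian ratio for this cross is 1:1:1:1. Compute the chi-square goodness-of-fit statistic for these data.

The 1:1:1:1 ratio has 4 parts, so with N = 2426 the expected counts are:
  purple smooth: 2426 × 1/4 = 606.5
  purple shrunken: 2426 × 1/4 = 606.5
  yellow smooth: 2426 × 1/4 = 606.5
  yellow shrunken: 2426 × 1/4 = 606.5
χ² = Σ (O − E)² / E
  purple smooth: (529 − 606.5)² / 606.5 = 9.9031
  purple shrunken: (590 − 606.5)² / 606.5 = 0.4489
  yellow smooth: (621 − 606.5)² / 606.5 = 0.3467
  yellow shrunken: (686 − 606.5)² / 606.5 = 10.4209
χ² = 9.9031 + 0.4489 + 0.3467 + 10.4209 = 21.1196 ≈ 21.120

21.120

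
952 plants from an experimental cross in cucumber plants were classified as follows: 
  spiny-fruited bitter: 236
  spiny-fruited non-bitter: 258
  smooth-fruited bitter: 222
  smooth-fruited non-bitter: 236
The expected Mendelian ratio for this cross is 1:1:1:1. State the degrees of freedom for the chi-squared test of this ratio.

A goodness-of-fit test with 4 phenotype classes has df = 4 − 1 = 3.

3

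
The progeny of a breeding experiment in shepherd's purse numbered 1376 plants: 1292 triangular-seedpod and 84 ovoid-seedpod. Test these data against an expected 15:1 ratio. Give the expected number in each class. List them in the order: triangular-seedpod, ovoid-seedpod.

Expected counts for N = 1376 under a 15:1 ratio (total parts = 16):
  triangular-seedpod: 1376 × 15/16 = 1290
  ovoid-seedpod: 1376 × 1/16 = 86

1290, 86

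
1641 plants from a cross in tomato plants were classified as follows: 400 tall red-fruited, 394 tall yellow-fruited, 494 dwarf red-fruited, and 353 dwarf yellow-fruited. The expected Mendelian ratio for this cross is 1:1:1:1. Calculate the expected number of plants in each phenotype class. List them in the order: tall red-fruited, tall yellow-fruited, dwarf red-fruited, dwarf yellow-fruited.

Expected counts for N = 1641 under a 1:1:1:1 ratio (total parts = 4):
  tall red-fruited: 1641 × 1/4 = 410.25
  tall yellow-fruited: 1641 × 1/4 = 410.25
  dwarf red-fruited: 1641 × 1/4 = 410.25
  dwarf yellow-fruited: 1641 × 1/4 = 410.25

410.25, 410.25, 410.25, 410.25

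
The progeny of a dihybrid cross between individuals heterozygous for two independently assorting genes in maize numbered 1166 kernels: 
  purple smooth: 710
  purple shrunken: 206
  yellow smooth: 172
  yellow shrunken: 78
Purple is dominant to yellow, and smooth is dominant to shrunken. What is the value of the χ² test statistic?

15.500

A dihybrid F₂ with independent assortment and complete dominance at both loci gives a 9:3:3:1 phenotypic ratio.
Under the 9:3:3:1 hypothesis (Σ ratio = 16, N = 1166):
  purple smooth: 1166 × 9/16 = 655.875
  purple shrunken: 1166 × 3/16 = 218.625
  yellow smooth: 1166 × 3/16 = 218.625
  yellow shrunken: 1166 × 1/16 = 72.875
χ² = Σ (O − E)² / E
  purple smooth: (710 − 655.875)² / 655.875 = 4.4666
  purple shrunken: (206 − 218.625)² / 218.625 = 0.7291
  yellow smooth: (172 − 218.625)² / 218.625 = 9.9435
  yellow shrunken: (78 − 72.875)² / 72.875 = 0.3604
χ² = 4.4666 + 0.7291 + 9.9435 + 0.3604 = 15.4996 ≈ 15.500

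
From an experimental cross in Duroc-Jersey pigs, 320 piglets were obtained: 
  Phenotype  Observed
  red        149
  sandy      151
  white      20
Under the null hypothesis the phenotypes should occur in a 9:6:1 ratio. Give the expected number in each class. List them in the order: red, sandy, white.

180, 120, 20

The 9:6:1 ratio has 16 parts, so with N = 320 the expected counts are:
  red: 320 × 9/16 = 180
  sandy: 320 × 6/16 = 120
  white: 320 × 1/16 = 20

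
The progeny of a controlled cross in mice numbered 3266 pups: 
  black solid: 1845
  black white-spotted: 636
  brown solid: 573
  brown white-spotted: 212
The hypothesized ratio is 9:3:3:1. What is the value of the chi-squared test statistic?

Under the 9:3:3:1 hypothesis (Σ ratio = 16, N = 3266):
  black solid: 3266 × 9/16 = 1837.125
  black white-spotted: 3266 × 3/16 = 612.375
  brown solid: 3266 × 3/16 = 612.375
  brown white-spotted: 3266 × 1/16 = 204.125
χ² = Σ (O − E)² / E
  black solid: (1845 − 1837.125)² / 1837.125 = 0.0338
  black white-spotted: (636 − 612.375)² / 612.375 = 0.9114
  brown solid: (573 − 612.375)² / 612.375 = 2.5318
  brown white-spotted: (212 − 204.125)² / 204.125 = 0.3038
χ² = 0.0338 + 0.9114 + 2.5318 + 0.3038 = 3.7808 ≈ 3.781

3.781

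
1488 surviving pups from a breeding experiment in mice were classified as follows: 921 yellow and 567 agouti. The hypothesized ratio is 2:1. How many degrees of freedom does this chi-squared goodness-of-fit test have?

1

A goodness-of-fit test with 2 phenotype classes has df = 2 − 1 = 1.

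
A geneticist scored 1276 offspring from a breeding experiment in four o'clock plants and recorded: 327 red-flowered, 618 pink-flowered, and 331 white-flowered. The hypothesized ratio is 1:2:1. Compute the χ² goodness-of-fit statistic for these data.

Under the 1:2:1 hypothesis (Σ ratio = 4, N = 1276):
  red-flowered: 1276 × 1/4 = 319
  pink-flowered: 1276 × 2/4 = 638
  white-flowered: 1276 × 1/4 = 319
χ² = Σ (O − E)² / E
  red-flowered: (327 − 319)² / 319 = 0.2006
  pink-flowered: (618 − 638)² / 638 = 0.6270
  white-flowered: (331 − 319)² / 319 = 0.4514
χ² = 0.2006 + 0.6270 + 0.4514 = 1.279

1.279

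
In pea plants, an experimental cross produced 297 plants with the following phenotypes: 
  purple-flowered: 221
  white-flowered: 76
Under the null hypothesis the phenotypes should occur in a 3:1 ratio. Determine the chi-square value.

The 3:1 ratio has 4 parts, so with N = 297 the expected counts are:
  purple-flowered: 297 × 3/4 = 222.75
  white-flowered: 297 × 1/4 = 74.25
χ² = Σ (O − E)² / E
  purple-flowered: (221 − 222.75)² / 222.75 = 0.0137
  white-flowered: (76 − 74.25)² / 74.25 = 0.0412
χ² = 0.0137 + 0.0412 = 0.0549 ≈ 0.055

0.055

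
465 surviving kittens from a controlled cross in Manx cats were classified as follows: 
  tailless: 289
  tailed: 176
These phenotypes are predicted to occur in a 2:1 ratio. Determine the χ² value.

Under the 2:1 hypothesis (Σ ratio = 3, N = 465):
  tailless: 465 × 2/3 = 310
  tailed: 465 × 1/3 = 155
χ² = Σ (O − E)² / E
  tailless: (289 − 310)² / 310 = 1.4226
  tailed: (176 − 155)² / 155 = 2.8452
χ² = 1.4226 + 2.8452 = 4.2678 ≈ 4.268

4.268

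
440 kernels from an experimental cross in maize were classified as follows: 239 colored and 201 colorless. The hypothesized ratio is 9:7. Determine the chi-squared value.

0.667

Under the 9:7 hypothesis (Σ ratio = 16, N = 440):
  colored: 440 × 9/16 = 247.5
  colorless: 440 × 7/16 = 192.5
χ² = Σ (O − E)² / E
  colored: (239 − 247.5)² / 247.5 = 0.2919
  colorless: (201 − 192.5)² / 192.5 = 0.3753
χ² = 0.2919 + 0.3753 = 0.6672 ≈ 0.667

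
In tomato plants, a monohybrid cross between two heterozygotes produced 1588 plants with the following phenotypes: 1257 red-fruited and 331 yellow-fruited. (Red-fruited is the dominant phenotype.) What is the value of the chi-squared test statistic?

14.630

For a monohybrid cross between heterozygotes with complete dominance, the expected phenotypic ratio is 3:1.
Total ratio parts = 4. Expected numbers out of 1588:
  red-fruited: 1588 × 3/4 = 1191
  yellow-fruited: 1588 × 1/4 = 397
χ² = Σ (O − E)² / E
  red-fruited: (1257 − 1191)² / 1191 = 3.6574
  yellow-fruited: (331 − 397)² / 397 = 10.9723
χ² = 3.6574 + 10.9723 = 14.6297 ≈ 14.630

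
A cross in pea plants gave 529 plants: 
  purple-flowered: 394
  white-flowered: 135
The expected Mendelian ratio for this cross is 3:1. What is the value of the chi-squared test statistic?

Expected counts for N = 529 under a 3:1 ratio (total parts = 4):
  purple-flowered: 529 × 3/4 = 396.75
  white-flowered: 529 × 1/4 = 132.25
χ² = Σ (O − E)² / E
  purple-flowered: (394 − 396.75)² / 396.75 = 0.0191
  white-flowered: (135 − 132.25)² / 132.25 = 0.0572
χ² = 0.0191 + 0.0572 = 0.0763 ≈ 0.076

0.076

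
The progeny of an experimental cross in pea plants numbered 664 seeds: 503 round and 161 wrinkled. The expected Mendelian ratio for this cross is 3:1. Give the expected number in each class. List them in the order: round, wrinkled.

498, 166

Under the 3:1 hypothesis (Σ ratio = 4, N = 664):
  round: 664 × 3/4 = 498
  wrinkled: 664 × 1/4 = 166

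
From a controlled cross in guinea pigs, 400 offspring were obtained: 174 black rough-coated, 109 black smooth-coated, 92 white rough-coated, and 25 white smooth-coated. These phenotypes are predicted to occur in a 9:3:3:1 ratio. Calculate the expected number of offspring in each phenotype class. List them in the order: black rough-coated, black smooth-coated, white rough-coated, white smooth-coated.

225, 75, 75, 25

Under the 9:3:3:1 hypothesis (Σ ratio = 16, N = 400):
  black rough-coated: 400 × 9/16 = 225
  black smooth-coated: 400 × 3/16 = 75
  white rough-coated: 400 × 3/16 = 75
  white smooth-coated: 400 × 1/16 = 25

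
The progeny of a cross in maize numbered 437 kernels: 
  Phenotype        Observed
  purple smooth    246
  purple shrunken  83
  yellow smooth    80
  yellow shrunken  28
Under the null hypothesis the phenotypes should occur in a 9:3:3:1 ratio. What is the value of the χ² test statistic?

0.077

Expected counts for N = 437 under a 9:3:3:1 ratio (total parts = 16):
  purple smooth: 437 × 9/16 = 245.8125
  purple shrunken: 437 × 3/16 = 81.9375
  yellow smooth: 437 × 3/16 = 81.9375
  yellow shrunken: 437 × 1/16 = 27.3125
χ² = Σ (O − E)² / E
  purple smooth: (246 − 245.8125)² / 245.8125 = 0.0001
  purple shrunken: (83 − 81.9375)² / 81.9375 = 0.0138
  yellow smooth: (80 − 81.9375)² / 81.9375 = 0.0458
  yellow shrunken: (28 − 27.3125)² / 27.3125 = 0.0173
χ² = 0.0001 + 0.0138 + 0.0458 + 0.0173 = 0.077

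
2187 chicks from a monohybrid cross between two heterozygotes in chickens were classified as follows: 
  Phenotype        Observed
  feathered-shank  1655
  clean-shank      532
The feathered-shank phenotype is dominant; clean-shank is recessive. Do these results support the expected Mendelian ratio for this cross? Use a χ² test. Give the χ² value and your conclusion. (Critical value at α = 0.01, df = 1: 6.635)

0.531; consistent

For a monohybrid cross between heterozygotes with complete dominance, the expected phenotypic ratio is 3:1.
Total ratio parts = 4. Expected numbers out of 2187:
  feathered-shank: 2187 × 3/4 = 1640.25
  clean-shank: 2187 × 1/4 = 546.75
χ² = Σ (O − E)² / E
  feathered-shank: (1655 − 1640.25)² / 1640.25 = 0.1326
  clean-shank: (532 − 546.75)² / 546.75 = 0.3979
χ² = 0.1326 + 0.3979 = 0.5305 ≈ 0.531
Degrees of freedom = 2 − 1 = 1; critical value at α = 0.01 is 6.635.
Since 0.531 < 6.635, we fail to reject the null hypothesis — the data are consistent with the 3:1 ratio.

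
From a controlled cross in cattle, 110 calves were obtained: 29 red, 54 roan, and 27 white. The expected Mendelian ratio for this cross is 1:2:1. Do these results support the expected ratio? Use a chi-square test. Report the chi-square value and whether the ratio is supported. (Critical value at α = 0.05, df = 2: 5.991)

Expected counts for N = 110 under a 1:2:1 ratio (total parts = 4):
  red: 110 × 1/4 = 27.5
  roan: 110 × 2/4 = 55
  white: 110 × 1/4 = 27.5
χ² = Σ (O − E)² / E
  red: (29 − 27.5)² / 27.5 = 0.0818
  roan: (54 − 55)² / 55 = 0.0182
  white: (27 − 27.5)² / 27.5 = 0.0091
χ² = 0.0818 + 0.0182 + 0.0091 = 0.1091 ≈ 0.109
Degrees of freedom = 3 − 1 = 2; critical value at α = 0.05 is 5.991.
Since 0.109 < 5.991, we fail to reject the null hypothesis — the data are consistent with the 1:2:1 ratio.

0.109; consistent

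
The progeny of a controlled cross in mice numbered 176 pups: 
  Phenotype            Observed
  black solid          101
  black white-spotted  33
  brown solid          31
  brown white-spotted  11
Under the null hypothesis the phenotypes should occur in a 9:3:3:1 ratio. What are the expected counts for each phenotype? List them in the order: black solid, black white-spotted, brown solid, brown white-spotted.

99, 33, 33, 11

The 9:3:3:1 ratio has 16 parts, so with N = 176 the expected counts are:
  black solid: 176 × 9/16 = 99
  black white-spotted: 176 × 3/16 = 33
  brown solid: 176 × 3/16 = 33
  brown white-spotted: 176 × 1/16 = 11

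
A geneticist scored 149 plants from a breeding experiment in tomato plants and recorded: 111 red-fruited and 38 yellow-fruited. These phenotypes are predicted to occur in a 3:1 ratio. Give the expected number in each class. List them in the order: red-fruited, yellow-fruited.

111.75, 37.25

The 3:1 ratio has 4 parts, so with N = 149 the expected counts are:
  red-fruited: 149 × 3/4 = 111.75
  yellow-fruited: 149 × 1/4 = 37.25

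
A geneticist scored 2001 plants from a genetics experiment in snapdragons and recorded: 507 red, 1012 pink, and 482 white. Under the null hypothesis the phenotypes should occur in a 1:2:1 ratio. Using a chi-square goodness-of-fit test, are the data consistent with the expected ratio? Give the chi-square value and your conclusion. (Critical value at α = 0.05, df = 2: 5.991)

Total ratio parts = 4. Expected numbers out of 2001:
  red: 2001 × 1/4 = 500.25
  pink: 2001 × 2/4 = 1000.5
  white: 2001 × 1/4 = 500.25
χ² = Σ (O − E)² / E
  red: (507 − 500.25)² / 500.25 = 0.0911
  pink: (1012 − 1000.5)² / 1000.5 = 0.1322
  white: (482 − 500.25)² / 500.25 = 0.6658
χ² = 0.0911 + 0.1322 + 0.6658 = 0.8891 ≈ 0.889
Degrees of freedom = 3 − 1 = 2; critical value at α = 0.05 is 5.991.
Since 0.889 < 5.991, we fail to reject the null hypothesis — the data are consistent with the 1:2:1 ratio.

0.889; consistent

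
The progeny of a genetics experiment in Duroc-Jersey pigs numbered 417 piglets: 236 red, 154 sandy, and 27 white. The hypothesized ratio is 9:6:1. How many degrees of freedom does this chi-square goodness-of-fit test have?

A goodness-of-fit test with 3 phenotype classes has df = 3 − 1 = 2.

2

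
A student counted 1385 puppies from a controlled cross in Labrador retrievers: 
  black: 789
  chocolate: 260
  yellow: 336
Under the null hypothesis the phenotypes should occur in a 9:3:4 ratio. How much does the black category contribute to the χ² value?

0.127

Expected counts for N = 1385 under a 9:3:4 ratio (total parts = 16):
  black: 1385 × 9/16 = 779.0625
  chocolate: 1385 × 3/16 = 259.6875
  yellow: 1385 × 4/16 = 346.25
Contribution of black: (789 − 779.0625)² / 779.0625 = 0.1268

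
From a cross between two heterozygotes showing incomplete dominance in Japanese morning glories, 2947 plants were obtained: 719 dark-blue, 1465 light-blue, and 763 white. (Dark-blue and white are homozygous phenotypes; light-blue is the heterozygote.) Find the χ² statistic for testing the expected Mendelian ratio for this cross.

1.412

With incomplete dominance, a heterozygote × heterozygote cross gives a 1:2:1 phenotypic ratio.
The 1:2:1 ratio has 4 parts, so with N = 2947 the expected counts are:
  dark-blue: 2947 × 1/4 = 736.75
  light-blue: 2947 × 2/4 = 1473.5
  white: 2947 × 1/4 = 736.75
χ² = Σ (O − E)² / E
  dark-blue: (719 − 736.75)² / 736.75 = 0.4276
  light-blue: (1465 − 1473.5)² / 1473.5 = 0.0490
  white: (763 − 736.75)² / 736.75 = 0.9353
χ² = 0.4276 + 0.0490 + 0.9353 = 1.4119 ≈ 1.412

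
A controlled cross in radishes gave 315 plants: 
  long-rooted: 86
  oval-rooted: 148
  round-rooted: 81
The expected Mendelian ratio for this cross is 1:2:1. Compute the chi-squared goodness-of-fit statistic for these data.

The 1:2:1 ratio has 4 parts, so with N = 315 the expected counts are:
  long-rooted: 315 × 1/4 = 78.75
  oval-rooted: 315 × 2/4 = 157.5
  round-rooted: 315 × 1/4 = 78.75
χ² = Σ (O − E)² / E
  long-rooted: (86 − 78.75)² / 78.75 = 0.6675
  oval-rooted: (148 − 157.5)² / 157.5 = 0.5730
  round-rooted: (81 − 78.75)² / 78.75 = 0.0643
χ² = 0.6675 + 0.5730 + 0.0643 = 1.3048 ≈ 1.305

1.305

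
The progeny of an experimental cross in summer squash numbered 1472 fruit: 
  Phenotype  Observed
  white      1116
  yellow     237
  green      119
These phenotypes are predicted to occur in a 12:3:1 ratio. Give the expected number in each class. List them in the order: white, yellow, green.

1104, 276, 92

Expected counts for N = 1472 under a 12:3:1 ratio (total parts = 16):
  white: 1472 × 12/16 = 1104
  yellow: 1472 × 3/16 = 276
  green: 1472 × 1/16 = 92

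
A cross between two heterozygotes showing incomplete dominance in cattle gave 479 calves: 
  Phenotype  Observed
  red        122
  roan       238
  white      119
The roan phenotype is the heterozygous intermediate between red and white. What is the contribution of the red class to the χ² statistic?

0.042

With incomplete dominance, a heterozygote × heterozygote cross gives a 1:2:1 phenotypic ratio.
Total ratio parts = 4. Expected numbers out of 479:
  red: 479 × 1/4 = 119.75
  roan: 479 × 2/4 = 239.5
  white: 479 × 1/4 = 119.75
Contribution of red: (122 − 119.75)² / 119.75 = 0.0423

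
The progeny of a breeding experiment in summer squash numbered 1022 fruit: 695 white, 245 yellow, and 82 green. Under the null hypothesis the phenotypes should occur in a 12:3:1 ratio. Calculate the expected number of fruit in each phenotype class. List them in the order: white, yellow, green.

Total ratio parts = 16. Expected numbers out of 1022:
  white: 1022 × 12/16 = 766.5
  yellow: 1022 × 3/16 = 191.625
  green: 1022 × 1/16 = 63.875

766.5, 191.625, 63.875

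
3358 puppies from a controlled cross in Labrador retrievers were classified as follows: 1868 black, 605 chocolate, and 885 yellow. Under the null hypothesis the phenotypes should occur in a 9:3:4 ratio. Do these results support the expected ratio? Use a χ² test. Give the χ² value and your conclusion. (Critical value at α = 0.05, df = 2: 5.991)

3.660; consistent

Expected counts for N = 3358 under a 9:3:4 ratio (total parts = 16):
  black: 3358 × 9/16 = 1888.875
  chocolate: 3358 × 3/16 = 629.625
  yellow: 3358 × 4/16 = 839.5
χ² = Σ (O − E)² / E
  black: (1868 − 1888.875)² / 1888.875 = 0.2307
  chocolate: (605 − 629.625)² / 629.625 = 0.9631
  yellow: (885 − 839.5)² / 839.5 = 2.4661
χ² = 0.2307 + 0.9631 + 2.4661 = 3.6599 ≈ 3.660
Degrees of freedom = 3 − 1 = 2; critical value at α = 0.05 is 5.991.
Since 3.660 < 5.991, we fail to reject the null hypothesis — the data are consistent with the 9:3:4 ratio.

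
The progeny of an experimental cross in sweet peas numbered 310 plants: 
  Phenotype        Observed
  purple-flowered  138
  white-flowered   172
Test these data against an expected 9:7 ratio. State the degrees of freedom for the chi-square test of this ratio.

A goodness-of-fit test with 2 phenotype classes has df = 2 − 1 = 1.

1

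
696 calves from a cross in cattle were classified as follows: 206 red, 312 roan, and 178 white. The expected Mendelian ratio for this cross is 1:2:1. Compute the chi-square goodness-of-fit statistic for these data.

Total ratio parts = 4. Expected numbers out of 696:
  red: 696 × 1/4 = 174
  roan: 696 × 2/4 = 348
  white: 696 × 1/4 = 174
χ² = Σ (O − E)² / E
  red: (206 − 174)² / 174 = 5.8851
  roan: (312 − 348)² / 348 = 3.7241
  white: (178 − 174)² / 174 = 0.0920
χ² = 5.8851 + 3.7241 + 0.0920 = 9.7012 ≈ 9.701

9.701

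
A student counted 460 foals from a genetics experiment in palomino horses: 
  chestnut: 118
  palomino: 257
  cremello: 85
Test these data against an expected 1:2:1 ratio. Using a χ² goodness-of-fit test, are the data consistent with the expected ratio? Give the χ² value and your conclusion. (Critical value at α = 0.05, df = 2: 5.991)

Under the 1:2:1 hypothesis (Σ ratio = 4, N = 460):
  chestnut: 460 × 1/4 = 115
  palomino: 460 × 2/4 = 230
  cremello: 460 × 1/4 = 115
χ² = Σ (O − E)² / E
  chestnut: (118 − 115)² / 115 = 0.0783
  palomino: (257 − 230)² / 230 = 3.1696
  cremello: (85 − 115)² / 115 = 7.8261
χ² = 0.0783 + 3.1696 + 7.8261 = 11.074
Degrees of freedom = 3 − 1 = 2; critical value at α = 0.05 is 5.991.
Since 11.074 > 5.991, we reject the null hypothesis — the data do not fit the 1:2:1 ratio.

11.074; not consistent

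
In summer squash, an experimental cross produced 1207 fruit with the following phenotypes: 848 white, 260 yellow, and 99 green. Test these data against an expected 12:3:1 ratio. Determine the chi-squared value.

15.995

Total ratio parts = 16. Expected numbers out of 1207:
  white: 1207 × 12/16 = 905.25
  yellow: 1207 × 3/16 = 226.3125
  green: 1207 × 1/16 = 75.4375
χ² = Σ (O − E)² / E
  white: (848 − 905.25)² / 905.25 = 3.6206
  yellow: (260 − 226.3125)² / 226.3125 = 5.0145
  green: (99 − 75.4375)² / 75.4375 = 7.3596
χ² = 3.6206 + 5.0145 + 7.3596 = 15.9947 ≈ 15.995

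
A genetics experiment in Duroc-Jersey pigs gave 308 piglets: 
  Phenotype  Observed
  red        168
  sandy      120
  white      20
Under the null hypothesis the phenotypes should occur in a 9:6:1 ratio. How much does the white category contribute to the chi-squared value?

0.029

The 9:6:1 ratio has 16 parts, so with N = 308 the expected counts are:
  red: 308 × 9/16 = 173.25
  sandy: 308 × 6/16 = 115.5
  white: 308 × 1/16 = 19.25
Contribution of white: (20 − 19.25)² / 19.25 = 0.0292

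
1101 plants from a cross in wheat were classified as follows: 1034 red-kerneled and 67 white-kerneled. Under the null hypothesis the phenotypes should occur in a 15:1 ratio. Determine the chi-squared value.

0.051

Under the 15:1 hypothesis (Σ ratio = 16, N = 1101):
  red-kerneled: 1101 × 15/16 = 1032.1875
  white-kerneled: 1101 × 1/16 = 68.8125
χ² = Σ (O − E)² / E
  red-kerneled: (1034 − 1032.1875)² / 1032.1875 = 0.0032
  white-kerneled: (67 − 68.8125)² / 68.8125 = 0.0477
χ² = 0.0032 + 0.0477 = 0.0509 ≈ 0.051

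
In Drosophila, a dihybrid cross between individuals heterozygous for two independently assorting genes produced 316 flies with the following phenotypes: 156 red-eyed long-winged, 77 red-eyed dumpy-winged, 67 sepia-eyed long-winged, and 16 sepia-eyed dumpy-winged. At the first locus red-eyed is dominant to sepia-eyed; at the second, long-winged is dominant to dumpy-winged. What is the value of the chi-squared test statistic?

9.705

A dihybrid F₂ with independent assortment and complete dominance at both loci gives a 9:3:3:1 phenotypic ratio.
Total ratio parts = 16. Expected numbers out of 316:
  red-eyed long-winged: 316 × 9/16 = 177.75
  red-eyed dumpy-winged: 316 × 3/16 = 59.25
  sepia-eyed long-winged: 316 × 3/16 = 59.25
  sepia-eyed dumpy-winged: 316 × 1/16 = 19.75
χ² = Σ (O − E)² / E
  red-eyed long-winged: (156 − 177.75)² / 177.75 = 2.6614
  red-eyed dumpy-winged: (77 − 59.25)² / 59.25 = 5.3175
  sepia-eyed long-winged: (67 − 59.25)² / 59.25 = 1.0137
  sepia-eyed dumpy-winged: (16 − 19.75)² / 19.75 = 0.7120
χ² = 2.6614 + 5.3175 + 1.0137 + 0.7120 = 9.7046 ≈ 9.705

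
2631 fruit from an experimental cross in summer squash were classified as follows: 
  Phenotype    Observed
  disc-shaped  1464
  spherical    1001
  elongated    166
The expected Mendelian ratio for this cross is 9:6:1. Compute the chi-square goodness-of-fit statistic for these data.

0.396

The 9:6:1 ratio has 16 parts, so with N = 2631 the expected counts are:
  disc-shaped: 2631 × 9/16 = 1479.9375
  spherical: 2631 × 6/16 = 986.625
  elongated: 2631 × 1/16 = 164.4375
χ² = Σ (O − E)² / E
  disc-shaped: (1464 − 1479.9375)² / 1479.9375 = 0.1716
  spherical: (1001 − 986.625)² / 986.625 = 0.2094
  elongated: (166 − 164.4375)² / 164.4375 = 0.0148
χ² = 0.1716 + 0.2094 + 0.0148 = 0.3958 ≈ 0.396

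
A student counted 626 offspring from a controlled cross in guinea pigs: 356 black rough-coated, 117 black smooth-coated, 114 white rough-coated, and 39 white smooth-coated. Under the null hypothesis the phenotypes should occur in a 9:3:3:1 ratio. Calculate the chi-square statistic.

The 9:3:3:1 ratio has 16 parts, so with N = 626 the expected counts are:
  black rough-coated: 626 × 9/16 = 352.125
  black smooth-coated: 626 × 3/16 = 117.375
  white rough-coated: 626 × 3/16 = 117.375
  white smooth-coated: 626 × 1/16 = 39.125
χ² = Σ (O − E)² / E
  black rough-coated: (356 − 352.125)² / 352.125 = 0.0426
  black smooth-coated: (117 − 117.375)² / 117.375 = 0.0012
  white rough-coated: (114 − 117.375)² / 117.375 = 0.0970
  white smooth-coated: (39 − 39.125)² / 39.125 = 0.0004
χ² = 0.0426 + 0.0012 + 0.0970 + 0.0004 = 0.1412 ≈ 0.141

0.141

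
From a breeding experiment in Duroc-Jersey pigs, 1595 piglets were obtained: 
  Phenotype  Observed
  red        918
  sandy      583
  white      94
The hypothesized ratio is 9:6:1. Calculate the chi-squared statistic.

1.190

Total ratio parts = 16. Expected numbers out of 1595:
  red: 1595 × 9/16 = 897.1875
  sandy: 1595 × 6/16 = 598.125
  white: 1595 × 1/16 = 99.6875
χ² = Σ (O − E)² / E
  red: (918 − 897.1875)² / 897.1875 = 0.4828
  sandy: (583 − 598.125)² / 598.125 = 0.3825
  white: (94 − 99.6875)² / 99.6875 = 0.3245
χ² = 0.4828 + 0.3825 + 0.3245 = 1.1898 ≈ 1.190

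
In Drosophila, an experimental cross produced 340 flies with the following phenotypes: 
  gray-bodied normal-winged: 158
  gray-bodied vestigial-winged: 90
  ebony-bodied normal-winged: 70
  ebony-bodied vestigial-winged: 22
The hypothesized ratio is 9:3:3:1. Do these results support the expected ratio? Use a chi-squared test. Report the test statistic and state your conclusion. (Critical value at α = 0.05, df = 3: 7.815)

Expected counts for N = 340 under a 9:3:3:1 ratio (total parts = 16):
  gray-bodied normal-winged: 340 × 9/16 = 191.25
  gray-bodied vestigial-winged: 340 × 3/16 = 63.75
  ebony-bodied normal-winged: 340 × 3/16 = 63.75
  ebony-bodied vestigial-winged: 340 × 1/16 = 21.25
χ² = Σ (O − E)² / E
  gray-bodied normal-winged: (158 − 191.25)² / 191.25 = 5.7807
  gray-bodied vestigial-winged: (90 − 63.75)² / 63.75 = 10.8088
  ebony-bodied normal-winged: (70 − 63.75)² / 63.75 = 0.6127
  ebony-bodied vestigial-winged: (22 − 21.25)² / 21.25 = 0.0265
χ² = 5.7807 + 10.8088 + 0.6127 + 0.0265 = 17.2287 ≈ 17.229
Degrees of freedom = 4 − 1 = 3; critical value at α = 0.05 is 7.815.
Since 17.229 > 7.815, we reject the null hypothesis — the data do not fit the 9:3:3:1 ratio.

17.229; not consistent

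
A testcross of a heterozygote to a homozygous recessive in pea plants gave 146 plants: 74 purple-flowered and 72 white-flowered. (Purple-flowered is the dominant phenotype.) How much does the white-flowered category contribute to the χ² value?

A testcross of a heterozygote (Aa × aa) gives a 1:1 phenotypic ratio.
Total ratio parts = 2. Expected numbers out of 146:
  purple-flowered: 146 × 1/2 = 73
  white-flowered: 146 × 1/2 = 73
Contribution of white-flowered: (72 − 73)² / 73 = 0.0137

0.014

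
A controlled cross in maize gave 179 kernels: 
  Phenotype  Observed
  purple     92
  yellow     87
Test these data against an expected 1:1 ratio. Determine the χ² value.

Under the 1:1 hypothesis (Σ ratio = 2, N = 179):
  purple: 179 × 1/2 = 89.5
  yellow: 179 × 1/2 = 89.5
χ² = Σ (O − E)² / E
  purple: (92 − 89.5)² / 89.5 = 0.0698
  yellow: (87 − 89.5)² / 89.5 = 0.0698
χ² = 0.0698 + 0.0698 = 0.1396 ≈ 0.140

0.140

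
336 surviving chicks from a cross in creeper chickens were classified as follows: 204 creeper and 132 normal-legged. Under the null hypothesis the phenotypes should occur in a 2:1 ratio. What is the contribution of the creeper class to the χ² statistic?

1.786

Under the 2:1 hypothesis (Σ ratio = 3, N = 336):
  creeper: 336 × 2/3 = 224
  normal-legged: 336 × 1/3 = 112
Contribution of creeper: (204 − 224)² / 224 = 1.7857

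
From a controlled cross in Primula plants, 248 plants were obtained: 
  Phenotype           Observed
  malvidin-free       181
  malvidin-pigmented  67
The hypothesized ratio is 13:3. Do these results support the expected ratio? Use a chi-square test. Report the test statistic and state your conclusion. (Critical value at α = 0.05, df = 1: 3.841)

11.123; not consistent

Expected counts for N = 248 under a 13:3 ratio (total parts = 16):
  malvidin-free: 248 × 13/16 = 201.5
  malvidin-pigmented: 248 × 3/16 = 46.5
χ² = Σ (O − E)² / E
  malvidin-free: (181 − 201.5)² / 201.5 = 2.0856
  malvidin-pigmented: (67 − 46.5)² / 46.5 = 9.0376
χ² = 2.0856 + 9.0376 = 11.1232 ≈ 11.123
Degrees of freedom = 2 − 1 = 1; critical value at α = 0.05 is 3.841.
Since 11.123 > 3.841, we reject the null hypothesis — the data do not fit the 13:3 ratio.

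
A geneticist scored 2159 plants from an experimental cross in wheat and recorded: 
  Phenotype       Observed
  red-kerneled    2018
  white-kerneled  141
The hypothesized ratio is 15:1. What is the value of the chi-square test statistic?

Total ratio parts = 16. Expected numbers out of 2159:
  red-kerneled: 2159 × 15/16 = 2024.0625
  white-kerneled: 2159 × 1/16 = 134.9375
χ² = Σ (O − E)² / E
  red-kerneled: (2018 − 2024.0625)² / 2024.0625 = 0.0182
  white-kerneled: (141 − 134.9375)² / 134.9375 = 0.2724
χ² = 0.0182 + 0.2724 = 0.2906 ≈ 0.291

0.291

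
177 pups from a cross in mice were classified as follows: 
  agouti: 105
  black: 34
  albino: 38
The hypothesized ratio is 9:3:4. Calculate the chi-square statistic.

1.200

Total ratio parts = 16. Expected numbers out of 177:
  agouti: 177 × 9/16 = 99.5625
  black: 177 × 3/16 = 33.1875
  albino: 177 × 4/16 = 44.25
χ² = Σ (O − E)² / E
  agouti: (105 − 99.5625)² / 99.5625 = 0.2970
  black: (34 − 33.1875)² / 33.1875 = 0.0199
  albino: (38 − 44.25)² / 44.25 = 0.8828
χ² = 0.2970 + 0.0199 + 0.8828 = 1.1997 ≈ 1.200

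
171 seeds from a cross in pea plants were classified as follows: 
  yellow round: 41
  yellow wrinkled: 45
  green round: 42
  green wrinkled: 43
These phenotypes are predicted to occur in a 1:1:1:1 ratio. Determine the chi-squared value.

Under the 1:1:1:1 hypothesis (Σ ratio = 4, N = 171):
  yellow round: 171 × 1/4 = 42.75
  yellow wrinkled: 171 × 1/4 = 42.75
  green round: 171 × 1/4 = 42.75
  green wrinkled: 171 × 1/4 = 42.75
χ² = Σ (O − E)² / E
  yellow round: (41 − 42.75)² / 42.75 = 0.0716
  yellow wrinkled: (45 − 42.75)² / 42.75 = 0.1184
  green round: (42 − 42.75)² / 42.75 = 0.0132
  green wrinkled: (43 − 42.75)² / 42.75 = 0.0015
χ² = 0.0716 + 0.1184 + 0.0132 + 0.0015 = 0.2047 ≈ 0.205

0.205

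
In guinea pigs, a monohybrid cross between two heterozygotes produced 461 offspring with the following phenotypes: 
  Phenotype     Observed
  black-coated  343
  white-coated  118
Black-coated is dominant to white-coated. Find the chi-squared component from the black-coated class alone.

0.022

For a monohybrid cross between heterozygotes with complete dominance, the expected phenotypic ratio is 3:1.
Under the 3:1 hypothesis (Σ ratio = 4, N = 461):
  black-coated: 461 × 3/4 = 345.75
  white-coated: 461 × 1/4 = 115.25
Contribution of black-coated: (343 − 345.75)² / 345.75 = 0.0219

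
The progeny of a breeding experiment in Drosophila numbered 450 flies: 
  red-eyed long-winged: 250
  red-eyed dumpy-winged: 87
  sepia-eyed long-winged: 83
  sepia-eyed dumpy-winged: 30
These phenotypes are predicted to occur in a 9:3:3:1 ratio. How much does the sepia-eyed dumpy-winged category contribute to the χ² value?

Under the 9:3:3:1 hypothesis (Σ ratio = 16, N = 450):
  red-eyed long-winged: 450 × 9/16 = 253.125
  red-eyed dumpy-winged: 450 × 3/16 = 84.375
  sepia-eyed long-winged: 450 × 3/16 = 84.375
  sepia-eyed dumpy-winged: 450 × 1/16 = 28.125
Contribution of sepia-eyed dumpy-winged: (30 − 28.125)² / 28.125 = 0.1250

0.125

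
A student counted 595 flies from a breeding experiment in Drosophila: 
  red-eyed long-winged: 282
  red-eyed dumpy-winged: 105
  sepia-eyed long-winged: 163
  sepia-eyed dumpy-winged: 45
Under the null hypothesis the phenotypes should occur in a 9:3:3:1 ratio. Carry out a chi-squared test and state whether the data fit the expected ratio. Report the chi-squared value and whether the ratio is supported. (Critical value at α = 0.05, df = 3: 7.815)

34.038; not consistent

Under the 9:3:3:1 hypothesis (Σ ratio = 16, N = 595):
  red-eyed long-winged: 595 × 9/16 = 334.6875
  red-eyed dumpy-winged: 595 × 3/16 = 111.5625
  sepia-eyed long-winged: 595 × 3/16 = 111.5625
  sepia-eyed dumpy-winged: 595 × 1/16 = 37.1875
χ² = Σ (O − E)² / E
  red-eyed long-winged: (282 − 334.6875)² / 334.6875 = 8.2942
  red-eyed dumpy-winged: (105 − 111.5625)² / 111.5625 = 0.3860
  sepia-eyed long-winged: (163 − 111.5625)² / 111.5625 = 23.7160
  sepia-eyed dumpy-winged: (45 − 37.1875)² / 37.1875 = 1.6413
χ² = 8.2942 + 0.3860 + 23.7160 + 1.6413 = 34.0375 ≈ 34.038
Degrees of freedom = 4 − 1 = 3; critical value at α = 0.05 is 7.815.
Since 34.038 > 7.815, we reject the null hypothesis — the data do not fit the 9:3:3:1 ratio.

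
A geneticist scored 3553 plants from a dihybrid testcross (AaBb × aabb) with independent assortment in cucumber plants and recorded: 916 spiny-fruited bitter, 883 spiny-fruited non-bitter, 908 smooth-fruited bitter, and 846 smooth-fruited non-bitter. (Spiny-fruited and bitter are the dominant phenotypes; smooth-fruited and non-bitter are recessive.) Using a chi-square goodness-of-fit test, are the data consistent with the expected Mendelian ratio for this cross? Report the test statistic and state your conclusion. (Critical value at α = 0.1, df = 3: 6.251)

A dihybrid testcross with independent assortment gives a 1:1:1:1 ratio.
Expected counts for N = 3553 under a 1:1:1:1 ratio (total parts = 4):
  spiny-fruited bitter: 3553 × 1/4 = 888.25
  spiny-fruited non-bitter: 3553 × 1/4 = 888.25
  smooth-fruited bitter: 3553 × 1/4 = 888.25
  smooth-fruited non-bitter: 3553 × 1/4 = 888.25
χ² = Σ (O − E)² / E
  spiny-fruited bitter: (916 − 888.25)² / 888.25 = 0.8669
  spiny-fruited non-bitter: (883 − 888.25)² / 888.25 = 0.0310
  smooth-fruited bitter: (908 − 888.25)² / 888.25 = 0.4391
  smooth-fruited non-bitter: (846 − 888.25)² / 888.25 = 2.0096
χ² = 0.8669 + 0.0310 + 0.4391 + 2.0096 = 3.3466 ≈ 3.347
Degrees of freedom = 4 − 1 = 3; critical value at α = 0.1 is 6.251.
Since 3.347 < 6.251, we fail to reject the null hypothesis — the data are consistent with the 1:1:1:1 ratio.

3.347; consistent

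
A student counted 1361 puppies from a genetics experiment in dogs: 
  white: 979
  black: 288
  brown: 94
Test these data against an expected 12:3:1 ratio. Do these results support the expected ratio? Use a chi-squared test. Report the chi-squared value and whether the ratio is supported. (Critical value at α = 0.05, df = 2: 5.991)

Under the 12:3:1 hypothesis (Σ ratio = 16, N = 1361):
  white: 1361 × 12/16 = 1020.75
  black: 1361 × 3/16 = 255.1875
  brown: 1361 × 1/16 = 85.0625
χ² = Σ (O − E)² / E
  white: (979 − 1020.75)² / 1020.75 = 1.7076
  black: (288 − 255.1875)² / 255.1875 = 4.2191
  brown: (94 − 85.0625)² / 85.0625 = 0.9391
χ² = 1.7076 + 4.2191 + 0.9391 = 6.8658 ≈ 6.866
Degrees of freedom = 3 − 1 = 2; critical value at α = 0.05 is 5.991.
Since 6.866 > 5.991, we reject the null hypothesis — the data do not fit the 12:3:1 ratio.

6.866; not consistent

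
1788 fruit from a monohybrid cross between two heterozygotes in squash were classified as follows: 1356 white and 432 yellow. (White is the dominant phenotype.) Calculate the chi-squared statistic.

0.671

For a monohybrid cross between heterozygotes with complete dominance, the expected phenotypic ratio is 3:1.
Total ratio parts = 4. Expected numbers out of 1788:
  white: 1788 × 3/4 = 1341
  yellow: 1788 × 1/4 = 447
χ² = Σ (O − E)² / E
  white: (1356 − 1341)² / 1341 = 0.1678
  yellow: (432 − 447)² / 447 = 0.5034
χ² = 0.1678 + 0.5034 = 0.6712 ≈ 0.671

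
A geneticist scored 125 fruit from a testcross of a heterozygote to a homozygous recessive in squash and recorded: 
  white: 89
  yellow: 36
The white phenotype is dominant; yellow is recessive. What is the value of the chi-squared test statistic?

A testcross of a heterozygote (Aa × aa) gives a 1:1 phenotypic ratio.
Expected counts for N = 125 under a 1:1 ratio (total parts = 2):
  white: 125 × 1/2 = 62.5
  yellow: 125 × 1/2 = 62.5
χ² = Σ (O − E)² / E
  white: (89 − 62.5)² / 62.5 = 11.2360
  yellow: (36 − 62.5)² / 62.5 = 11.2360
χ² = 11.2360 + 11.2360 = 22.472

22.472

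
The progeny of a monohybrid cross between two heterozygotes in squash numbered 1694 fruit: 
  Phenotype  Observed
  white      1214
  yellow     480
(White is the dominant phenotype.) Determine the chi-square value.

For a monohybrid cross between heterozygotes with complete dominance, the expected phenotypic ratio is 3:1.
Total ratio parts = 4. Expected numbers out of 1694:
  white: 1694 × 3/4 = 1270.5
  yellow: 1694 × 1/4 = 423.5
χ² = Σ (O − E)² / E
  white: (1214 − 1270.5)² / 1270.5 = 2.5126
  yellow: (480 − 423.5)² / 423.5 = 7.5378
χ² = 2.5126 + 7.5378 = 10.0504 ≈ 10.050

10.050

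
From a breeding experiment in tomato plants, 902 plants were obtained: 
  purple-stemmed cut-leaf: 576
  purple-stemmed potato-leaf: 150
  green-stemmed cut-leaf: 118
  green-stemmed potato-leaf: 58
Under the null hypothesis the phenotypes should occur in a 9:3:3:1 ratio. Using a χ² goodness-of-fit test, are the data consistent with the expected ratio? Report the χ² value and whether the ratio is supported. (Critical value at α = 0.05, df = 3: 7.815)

The 9:3:3:1 ratio has 16 parts, so with N = 902 the expected counts are:
  purple-stemmed cut-leaf: 902 × 9/16 = 507.375
  purple-stemmed potato-leaf: 902 × 3/16 = 169.125
  green-stemmed cut-leaf: 902 × 3/16 = 169.125
  green-stemmed potato-leaf: 902 × 1/16 = 56.375
χ² = Σ (O − E)² / E
  purple-stemmed cut-leaf: (576 − 507.375)² / 507.375 = 9.2819
  purple-stemmed potato-leaf: (150 − 169.125)² / 169.125 = 2.1627
  green-stemmed cut-leaf: (118 − 169.125)² / 169.125 = 15.4546
  green-stemmed potato-leaf: (58 − 56.375)² / 56.375 = 0.0468
χ² = 9.2819 + 2.1627 + 15.4546 + 0.0468 = 26.946
Degrees of freedom = 4 − 1 = 3; critical value at α = 0.05 is 7.815.
Since 26.946 > 7.815, we reject the null hypothesis — the data do not fit the 9:3:3:1 ratio.

26.946; not consistent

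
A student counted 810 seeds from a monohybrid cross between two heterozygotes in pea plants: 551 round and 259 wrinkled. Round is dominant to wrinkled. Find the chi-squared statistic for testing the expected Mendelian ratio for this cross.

For a monohybrid cross between heterozygotes with complete dominance, the expected phenotypic ratio is 3:1.
Under the 3:1 hypothesis (Σ ratio = 4, N = 810):
  round: 810 × 3/4 = 607.5
  wrinkled: 810 × 1/4 = 202.5
χ² = Σ (O − E)² / E
  round: (551 − 607.5)² / 607.5 = 5.2547
  wrinkled: (259 − 202.5)² / 202.5 = 15.7642
χ² = 5.2547 + 15.7642 = 21.0189 ≈ 21.019

21.019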